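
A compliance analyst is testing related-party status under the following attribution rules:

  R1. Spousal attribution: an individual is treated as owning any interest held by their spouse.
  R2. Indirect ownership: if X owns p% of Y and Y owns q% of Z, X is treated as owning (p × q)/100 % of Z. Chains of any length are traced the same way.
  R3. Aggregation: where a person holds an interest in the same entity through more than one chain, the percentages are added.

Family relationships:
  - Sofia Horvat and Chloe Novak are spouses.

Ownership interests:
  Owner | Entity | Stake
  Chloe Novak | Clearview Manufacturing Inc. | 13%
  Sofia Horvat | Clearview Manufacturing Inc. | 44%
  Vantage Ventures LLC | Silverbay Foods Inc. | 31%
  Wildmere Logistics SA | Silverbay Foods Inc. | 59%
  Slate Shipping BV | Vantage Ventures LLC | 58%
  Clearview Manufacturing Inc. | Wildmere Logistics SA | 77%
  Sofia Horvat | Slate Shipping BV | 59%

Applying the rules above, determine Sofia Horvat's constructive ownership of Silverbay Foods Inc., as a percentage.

By spousal attribution (R1), Sofia Horvat is treated as also owning Chloe Novak's interest in Clearview Manufacturing Inc, giving 44% + 13% = 57%.
Chain via Slate Shipping BV → Vantage Ventures LLC (R2): 59% × 58% × 31% = 10.6082% of Silverbay Foods Inc.
Chain via Clearview Manufacturing Inc. → Wildmere Logistics SA (R2): 57% × 77% × 59% = 25.8951% of Silverbay Foods Inc.
Aggregating (R3): 10.6082% + 25.8951% = 36.5033%.

36.5033%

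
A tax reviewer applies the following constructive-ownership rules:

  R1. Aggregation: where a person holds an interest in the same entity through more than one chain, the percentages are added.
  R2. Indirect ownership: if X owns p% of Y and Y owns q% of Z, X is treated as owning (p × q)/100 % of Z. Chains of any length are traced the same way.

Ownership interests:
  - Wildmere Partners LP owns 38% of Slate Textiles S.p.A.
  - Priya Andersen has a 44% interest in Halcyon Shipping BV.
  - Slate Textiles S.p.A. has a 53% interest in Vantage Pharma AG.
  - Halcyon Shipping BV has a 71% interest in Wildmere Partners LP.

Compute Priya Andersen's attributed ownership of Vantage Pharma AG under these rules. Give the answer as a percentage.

Chain via Halcyon Shipping BV → Wildmere Partners LP → Slate Textiles S.p.A. (R2): 44% × 71% × 38% × 53% = 6.291736% of Vantage Pharma AG.

6.291736%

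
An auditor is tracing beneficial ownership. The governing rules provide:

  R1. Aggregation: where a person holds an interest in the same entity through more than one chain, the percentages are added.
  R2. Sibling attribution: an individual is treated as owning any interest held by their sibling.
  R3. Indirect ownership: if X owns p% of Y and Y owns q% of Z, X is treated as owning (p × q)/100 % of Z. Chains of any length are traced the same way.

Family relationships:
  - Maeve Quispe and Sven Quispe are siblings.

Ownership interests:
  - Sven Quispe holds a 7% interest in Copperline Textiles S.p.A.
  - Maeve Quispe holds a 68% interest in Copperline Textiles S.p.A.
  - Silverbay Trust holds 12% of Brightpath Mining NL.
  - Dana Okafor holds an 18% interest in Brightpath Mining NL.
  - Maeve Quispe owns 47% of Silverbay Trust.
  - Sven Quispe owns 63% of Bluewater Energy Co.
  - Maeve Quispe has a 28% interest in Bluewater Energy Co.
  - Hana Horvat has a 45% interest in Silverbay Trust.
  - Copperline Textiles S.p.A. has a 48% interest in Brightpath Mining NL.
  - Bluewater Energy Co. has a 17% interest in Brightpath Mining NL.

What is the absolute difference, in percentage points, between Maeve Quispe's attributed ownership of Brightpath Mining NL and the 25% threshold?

By sibling attribution (R2), Maeve Quispe is treated as also owning Sven Quispe's interest in Bluewater Energy Co, giving 28% + 63% = 91%.
By sibling attribution (R2), Maeve Quispe is treated as also owning Sven Quispe's interest in Copperline Textiles S.p.A, giving 68% + 7% = 75%.
Chain via Silverbay Trust (R3): 47% × 12% = 5.64% of Brightpath Mining NL.
Chain via Bluewater Energy Co. (R3): 91% × 17% = 15.47% of Brightpath Mining NL.
Chain via Copperline Textiles S.p.A. (R3): 75% × 48% = 36% of Brightpath Mining NL.
Aggregating (R1): 5.64% + 15.47% + 36% = 57.11%.
57.11% exceeds the 25% threshold by 32.11 percentage points.

32.11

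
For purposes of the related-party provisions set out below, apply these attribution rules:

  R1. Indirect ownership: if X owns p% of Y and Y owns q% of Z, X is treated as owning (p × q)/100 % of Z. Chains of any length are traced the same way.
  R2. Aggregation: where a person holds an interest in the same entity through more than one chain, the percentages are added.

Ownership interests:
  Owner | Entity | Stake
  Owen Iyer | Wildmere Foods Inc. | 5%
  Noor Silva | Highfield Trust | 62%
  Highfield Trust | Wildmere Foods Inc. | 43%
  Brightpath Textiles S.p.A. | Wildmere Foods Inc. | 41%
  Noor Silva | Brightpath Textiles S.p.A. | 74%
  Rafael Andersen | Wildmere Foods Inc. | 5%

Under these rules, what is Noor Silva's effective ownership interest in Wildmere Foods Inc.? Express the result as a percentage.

Chain via Highfield Trust (R1): 62% × 43% = 26.66% of Wildmere Foods Inc.
Chain via Brightpath Textiles S.p.A. (R1): 74% × 41% = 30.34% of Wildmere Foods Inc.
Aggregating (R2): 26.66% + 30.34% = 57%.

57%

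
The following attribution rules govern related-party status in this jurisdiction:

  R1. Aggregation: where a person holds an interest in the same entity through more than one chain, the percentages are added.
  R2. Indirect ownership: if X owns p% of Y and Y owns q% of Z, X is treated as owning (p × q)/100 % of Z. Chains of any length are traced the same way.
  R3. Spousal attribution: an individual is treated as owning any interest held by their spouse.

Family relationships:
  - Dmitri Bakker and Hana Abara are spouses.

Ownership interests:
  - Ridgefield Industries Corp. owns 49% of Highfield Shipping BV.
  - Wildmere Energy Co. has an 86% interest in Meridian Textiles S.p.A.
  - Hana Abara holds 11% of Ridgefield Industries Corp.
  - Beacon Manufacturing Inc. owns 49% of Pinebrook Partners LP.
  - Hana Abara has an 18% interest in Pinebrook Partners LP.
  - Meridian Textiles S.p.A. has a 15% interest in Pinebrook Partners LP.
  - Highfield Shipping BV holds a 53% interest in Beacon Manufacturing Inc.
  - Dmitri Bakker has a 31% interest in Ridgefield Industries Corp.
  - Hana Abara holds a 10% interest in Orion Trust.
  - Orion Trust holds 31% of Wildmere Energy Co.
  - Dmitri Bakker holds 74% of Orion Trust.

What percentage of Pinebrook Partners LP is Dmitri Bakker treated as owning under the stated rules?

By spousal attribution (R3), Dmitri Bakker is treated as also owning Hana Abara's interest in Orion Trust, giving 74% + 10% = 84%.
By spousal attribution (R3), Dmitri Bakker is treated as also owning Hana Abara's interest in Ridgefield Industries Corp, giving 31% + 11% = 42%.
By spousal attribution (R3), Dmitri Bakker is treated as owning Hana Abara's 18% interest in Pinebrook Partners LP.
Chain via Orion Trust → Wildmere Energy Co. → Meridian Textiles S.p.A. (R2): 84% × 31% × 86% × 15% = 3.35916% of Pinebrook Partners LP.
Chain via Ridgefield Industries Corp. → Highfield Shipping BV → Beacon Manufacturing Inc. (R2): 42% × 49% × 53% × 49% = 5.344626% of Pinebrook Partners LP.
Direct interest in Pinebrook Partners LP: 18%.
Aggregating (R1): 3.35916% + 5.344626% + 18% = 26.703786%.

26.703786%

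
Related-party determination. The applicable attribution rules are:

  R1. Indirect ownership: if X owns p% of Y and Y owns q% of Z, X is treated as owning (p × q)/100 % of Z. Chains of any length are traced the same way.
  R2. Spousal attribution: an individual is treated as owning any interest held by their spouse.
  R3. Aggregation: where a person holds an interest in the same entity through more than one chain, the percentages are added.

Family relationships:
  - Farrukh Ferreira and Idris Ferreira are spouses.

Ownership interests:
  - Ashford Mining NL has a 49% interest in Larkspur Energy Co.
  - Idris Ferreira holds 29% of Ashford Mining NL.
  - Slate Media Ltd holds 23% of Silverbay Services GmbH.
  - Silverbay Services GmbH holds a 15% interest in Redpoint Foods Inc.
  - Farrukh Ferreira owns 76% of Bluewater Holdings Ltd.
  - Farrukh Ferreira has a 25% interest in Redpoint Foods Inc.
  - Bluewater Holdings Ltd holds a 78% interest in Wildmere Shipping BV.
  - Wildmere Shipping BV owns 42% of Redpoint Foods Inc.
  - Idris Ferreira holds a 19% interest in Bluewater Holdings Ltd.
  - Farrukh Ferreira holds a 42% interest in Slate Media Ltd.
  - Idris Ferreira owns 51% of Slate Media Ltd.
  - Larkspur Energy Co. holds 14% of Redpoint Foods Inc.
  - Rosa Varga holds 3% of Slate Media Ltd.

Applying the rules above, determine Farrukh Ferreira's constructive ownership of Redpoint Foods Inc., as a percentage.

By spousal attribution (R2), Farrukh Ferreira is treated as also owning Idris Ferreira's interest in Slate Media Ltd, giving 42% + 51% = 93%.
By spousal attribution (R2), Farrukh Ferreira is treated as also owning Idris Ferreira's interest in Bluewater Holdings Ltd, giving 76% + 19% = 95%.
By spousal attribution (R2), Farrukh Ferreira is treated as owning Idris Ferreira's 29% interest in Ashford Mining NL.
Chain via Slate Media Ltd → Silverbay Services GmbH (R1): 93% × 23% × 15% = 3.2085% of Redpoint Foods Inc.
Chain via Bluewater Holdings Ltd → Wildmere Shipping BV (R1): 95% × 78% × 42% = 31.122% of Redpoint Foods Inc.
Direct interest in Redpoint Foods Inc: 25%.
Chain via Ashford Mining NL → Larkspur Energy Co. (R1): 29% × 49% × 14% = 1.9894% of Redpoint Foods Inc.
Aggregating (R3): 3.2085% + 31.122% + 25% + 1.9894% = 61.3199%.

61.3199%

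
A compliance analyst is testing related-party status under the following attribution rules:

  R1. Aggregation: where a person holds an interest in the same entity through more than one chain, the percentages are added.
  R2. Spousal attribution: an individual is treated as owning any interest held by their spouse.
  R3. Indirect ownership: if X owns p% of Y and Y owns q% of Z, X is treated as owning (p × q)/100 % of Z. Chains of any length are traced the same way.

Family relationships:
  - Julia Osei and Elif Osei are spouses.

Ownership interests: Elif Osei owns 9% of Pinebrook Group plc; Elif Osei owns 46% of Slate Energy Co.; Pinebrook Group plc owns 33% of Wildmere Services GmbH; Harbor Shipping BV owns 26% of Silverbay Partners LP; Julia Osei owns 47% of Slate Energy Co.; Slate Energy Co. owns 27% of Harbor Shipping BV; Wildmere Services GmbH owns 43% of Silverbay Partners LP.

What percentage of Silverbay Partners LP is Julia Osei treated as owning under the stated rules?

By spousal attribution (R2), Julia Osei is treated as also owning Elif Osei's interest in Slate Energy Co, giving 47% + 46% = 93%.
By spousal attribution (R2), Julia Osei is treated as owning Elif Osei's 9% interest in Pinebrook Group plc.
Chain via Slate Energy Co. → Harbor Shipping BV (R3): 93% × 27% × 26% = 6.5286% of Silverbay Partners LP.
Chain via Pinebrook Group plc → Wildmere Services GmbH (R3): 9% × 33% × 43% = 1.2771% of Silverbay Partners LP.
Aggregating (R1): 6.5286% + 1.2771% = 7.8057%.

7.8057%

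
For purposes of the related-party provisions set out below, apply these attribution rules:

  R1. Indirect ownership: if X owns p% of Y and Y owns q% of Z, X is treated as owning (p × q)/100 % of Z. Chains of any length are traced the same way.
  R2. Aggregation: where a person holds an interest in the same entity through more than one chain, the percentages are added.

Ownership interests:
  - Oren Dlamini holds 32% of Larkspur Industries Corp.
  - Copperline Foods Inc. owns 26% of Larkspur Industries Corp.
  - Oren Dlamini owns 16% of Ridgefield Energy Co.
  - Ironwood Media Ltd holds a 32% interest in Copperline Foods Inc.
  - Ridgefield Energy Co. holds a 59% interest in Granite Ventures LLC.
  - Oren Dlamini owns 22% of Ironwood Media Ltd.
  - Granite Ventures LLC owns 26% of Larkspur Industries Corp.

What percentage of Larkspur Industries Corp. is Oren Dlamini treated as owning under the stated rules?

36.2848%

Chain via Ridgefield Energy Co. → Granite Ventures LLC (R1): 16% × 59% × 26% = 2.4544% of Larkspur Industries Corp.
Chain via Ironwood Media Ltd → Copperline Foods Inc. (R1): 22% × 32% × 26% = 1.8304% of Larkspur Industries Corp.
Direct interest in Larkspur Industries Corp: 32%.
Aggregating (R2): 2.4544% + 1.8304% + 32% = 36.2848%.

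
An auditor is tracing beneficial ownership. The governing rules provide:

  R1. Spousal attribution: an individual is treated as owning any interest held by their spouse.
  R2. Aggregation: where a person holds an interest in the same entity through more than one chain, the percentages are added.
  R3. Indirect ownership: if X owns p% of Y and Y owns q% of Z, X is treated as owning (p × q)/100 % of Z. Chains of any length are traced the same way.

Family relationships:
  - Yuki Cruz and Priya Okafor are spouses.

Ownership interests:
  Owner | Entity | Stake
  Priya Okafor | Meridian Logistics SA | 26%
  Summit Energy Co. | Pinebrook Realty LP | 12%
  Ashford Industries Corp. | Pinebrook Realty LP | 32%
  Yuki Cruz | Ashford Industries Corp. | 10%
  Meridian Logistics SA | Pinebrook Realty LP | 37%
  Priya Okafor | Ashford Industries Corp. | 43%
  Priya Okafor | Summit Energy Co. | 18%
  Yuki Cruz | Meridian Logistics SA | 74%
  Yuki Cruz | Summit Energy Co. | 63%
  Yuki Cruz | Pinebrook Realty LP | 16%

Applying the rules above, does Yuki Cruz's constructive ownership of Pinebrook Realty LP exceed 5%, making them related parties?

Yes

By spousal attribution (R1), Yuki Cruz is treated as also owning Priya Okafor's interest in Summit Energy Co, giving 63% + 18% = 81%.
By spousal attribution (R1), Yuki Cruz is treated as also owning Priya Okafor's interest in Ashford Industries Corp, giving 10% + 43% = 53%.
By spousal attribution (R1), Yuki Cruz is treated as also owning Priya Okafor's interest in Meridian Logistics SA, giving 74% + 26% = 100%.
Chain via Summit Energy Co. (R3): 81% × 12% = 9.72% of Pinebrook Realty LP.
Chain via Ashford Industries Corp. (R3): 53% × 32% = 16.96% of Pinebrook Realty LP.
Chain via Meridian Logistics SA (R3): 100% × 37% = 37% of Pinebrook Realty LP.
Direct interest in Pinebrook Realty LP: 16%.
Aggregating (R2): 9.72% + 16.96% + 37% + 16% = 79.68%.
79.68% exceeds the 5% threshold, so Yuki is a related party to Pinebrook Realty LP.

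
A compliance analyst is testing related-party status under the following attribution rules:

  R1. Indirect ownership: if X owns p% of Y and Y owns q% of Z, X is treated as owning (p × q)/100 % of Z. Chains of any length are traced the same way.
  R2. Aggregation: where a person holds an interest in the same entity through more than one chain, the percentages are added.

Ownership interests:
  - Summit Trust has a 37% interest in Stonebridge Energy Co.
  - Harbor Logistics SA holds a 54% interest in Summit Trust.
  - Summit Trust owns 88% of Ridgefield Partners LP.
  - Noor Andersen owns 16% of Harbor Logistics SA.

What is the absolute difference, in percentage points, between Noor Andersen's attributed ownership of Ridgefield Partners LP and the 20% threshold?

Chain via Harbor Logistics SA → Summit Trust (R1): 16% × 54% × 88% = 7.6032% of Ridgefield Partners LP.
7.6032% falls short of the 20% threshold by 12.3968 percentage points.

12.3968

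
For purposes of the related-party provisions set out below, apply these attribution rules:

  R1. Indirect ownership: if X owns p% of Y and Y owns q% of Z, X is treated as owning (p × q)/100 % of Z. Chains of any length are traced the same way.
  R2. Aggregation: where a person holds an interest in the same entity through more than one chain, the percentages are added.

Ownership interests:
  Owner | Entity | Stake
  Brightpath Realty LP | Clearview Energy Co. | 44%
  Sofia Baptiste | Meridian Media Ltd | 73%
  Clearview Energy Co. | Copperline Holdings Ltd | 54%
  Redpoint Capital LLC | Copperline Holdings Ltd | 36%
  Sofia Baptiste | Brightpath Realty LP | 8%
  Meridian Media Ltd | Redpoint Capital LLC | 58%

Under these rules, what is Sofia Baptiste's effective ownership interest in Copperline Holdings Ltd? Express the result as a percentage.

Chain via Meridian Media Ltd → Redpoint Capital LLC (R1): 73% × 58% × 36% = 15.2424% of Copperline Holdings Ltd.
Chain via Brightpath Realty LP → Clearview Energy Co. (R1): 8% × 44% × 54% = 1.9008% of Copperline Holdings Ltd.
Aggregating (R2): 15.2424% + 1.9008% = 17.1432%.

17.1432%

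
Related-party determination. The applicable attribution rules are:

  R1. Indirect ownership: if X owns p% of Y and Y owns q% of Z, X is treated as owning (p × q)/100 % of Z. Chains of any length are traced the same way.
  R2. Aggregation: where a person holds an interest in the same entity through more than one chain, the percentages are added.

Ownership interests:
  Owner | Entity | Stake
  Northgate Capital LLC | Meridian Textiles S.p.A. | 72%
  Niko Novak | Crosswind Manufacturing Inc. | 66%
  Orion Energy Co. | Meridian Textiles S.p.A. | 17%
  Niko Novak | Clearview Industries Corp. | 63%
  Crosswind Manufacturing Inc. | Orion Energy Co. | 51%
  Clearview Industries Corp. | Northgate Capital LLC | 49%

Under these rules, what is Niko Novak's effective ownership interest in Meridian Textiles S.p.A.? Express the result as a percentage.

Chain via Clearview Industries Corp. → Northgate Capital LLC (R1): 63% × 49% × 72% = 22.2264% of Meridian Textiles S.p.A.
Chain via Crosswind Manufacturing Inc. → Orion Energy Co. (R1): 66% × 51% × 17% = 5.7222% of Meridian Textiles S.p.A.
Aggregating (R2): 22.2264% + 5.7222% = 27.9486%.

27.9486%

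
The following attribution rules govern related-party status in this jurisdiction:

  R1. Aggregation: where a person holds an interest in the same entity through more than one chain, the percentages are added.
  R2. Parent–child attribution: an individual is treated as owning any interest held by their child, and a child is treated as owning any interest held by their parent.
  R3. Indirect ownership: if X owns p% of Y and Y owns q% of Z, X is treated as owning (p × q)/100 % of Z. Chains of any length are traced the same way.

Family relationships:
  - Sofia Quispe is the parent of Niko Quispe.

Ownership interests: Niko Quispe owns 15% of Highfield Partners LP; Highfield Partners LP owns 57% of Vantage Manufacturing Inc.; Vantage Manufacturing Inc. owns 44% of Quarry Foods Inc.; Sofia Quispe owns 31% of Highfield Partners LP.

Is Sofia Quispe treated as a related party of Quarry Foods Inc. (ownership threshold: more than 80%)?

By parent–child attribution (R2), Sofia Quispe is treated as also owning Niko Quispe's interest in Highfield Partners LP, giving 31% + 15% = 46%.
Chain via Highfield Partners LP → Vantage Manufacturing Inc. (R3): 46% × 57% × 44% = 11.5368% of Quarry Foods Inc.
11.5368% does not exceed the 80% threshold, so Sofia is not a related party to Quarry Foods Inc.

No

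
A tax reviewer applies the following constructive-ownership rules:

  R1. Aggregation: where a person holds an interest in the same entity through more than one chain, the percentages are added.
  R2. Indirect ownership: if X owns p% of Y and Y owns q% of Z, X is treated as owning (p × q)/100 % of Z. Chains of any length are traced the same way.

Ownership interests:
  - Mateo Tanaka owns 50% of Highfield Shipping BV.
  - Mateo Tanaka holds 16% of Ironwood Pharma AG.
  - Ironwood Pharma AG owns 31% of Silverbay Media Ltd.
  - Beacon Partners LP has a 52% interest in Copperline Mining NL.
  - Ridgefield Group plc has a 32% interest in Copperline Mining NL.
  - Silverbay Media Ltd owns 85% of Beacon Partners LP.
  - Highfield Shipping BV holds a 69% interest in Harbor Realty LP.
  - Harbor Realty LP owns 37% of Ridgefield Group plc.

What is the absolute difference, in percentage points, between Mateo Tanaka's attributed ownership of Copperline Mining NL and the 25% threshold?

18.72288

Chain via Ironwood Pharma AG → Silverbay Media Ltd → Beacon Partners LP (R2): 16% × 31% × 85% × 52% = 2.19232% of Copperline Mining NL.
Chain via Highfield Shipping BV → Harbor Realty LP → Ridgefield Group plc (R2): 50% × 69% × 37% × 32% = 4.0848% of Copperline Mining NL.
Aggregating (R1): 2.19232% + 4.0848% = 6.27712%.
6.27712% falls short of the 25% threshold by 18.72288 percentage points.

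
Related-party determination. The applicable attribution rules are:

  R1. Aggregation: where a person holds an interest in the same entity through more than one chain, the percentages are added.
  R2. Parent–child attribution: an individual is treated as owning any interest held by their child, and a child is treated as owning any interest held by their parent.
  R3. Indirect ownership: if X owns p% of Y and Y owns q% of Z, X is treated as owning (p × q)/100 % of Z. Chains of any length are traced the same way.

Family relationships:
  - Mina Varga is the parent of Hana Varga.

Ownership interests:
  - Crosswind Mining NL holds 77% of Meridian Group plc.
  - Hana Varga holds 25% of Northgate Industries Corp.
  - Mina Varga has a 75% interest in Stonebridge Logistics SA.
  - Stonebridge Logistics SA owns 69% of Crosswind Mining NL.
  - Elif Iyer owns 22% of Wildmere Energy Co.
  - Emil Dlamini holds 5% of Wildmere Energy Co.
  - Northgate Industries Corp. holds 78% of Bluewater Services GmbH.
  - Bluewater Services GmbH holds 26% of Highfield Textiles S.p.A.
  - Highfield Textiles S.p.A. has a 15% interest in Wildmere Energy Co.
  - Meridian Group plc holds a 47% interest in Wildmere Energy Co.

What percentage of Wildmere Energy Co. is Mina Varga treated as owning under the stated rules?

By parent–child attribution (R2), Mina Varga is treated as owning Hana Varga's 25% interest in Northgate Industries Corp.
Chain via Stonebridge Logistics SA → Crosswind Mining NL → Meridian Group plc (R3): 75% × 69% × 77% × 47% = 18.728325% of Wildmere Energy Co.
Chain via Northgate Industries Corp. → Bluewater Services GmbH → Highfield Textiles S.p.A. (R3): 25% × 78% × 26% × 15% = 0.7605% of Wildmere Energy Co.
Aggregating (R1): 18.728325% + 0.7605% = 19.488825%.

19.488825%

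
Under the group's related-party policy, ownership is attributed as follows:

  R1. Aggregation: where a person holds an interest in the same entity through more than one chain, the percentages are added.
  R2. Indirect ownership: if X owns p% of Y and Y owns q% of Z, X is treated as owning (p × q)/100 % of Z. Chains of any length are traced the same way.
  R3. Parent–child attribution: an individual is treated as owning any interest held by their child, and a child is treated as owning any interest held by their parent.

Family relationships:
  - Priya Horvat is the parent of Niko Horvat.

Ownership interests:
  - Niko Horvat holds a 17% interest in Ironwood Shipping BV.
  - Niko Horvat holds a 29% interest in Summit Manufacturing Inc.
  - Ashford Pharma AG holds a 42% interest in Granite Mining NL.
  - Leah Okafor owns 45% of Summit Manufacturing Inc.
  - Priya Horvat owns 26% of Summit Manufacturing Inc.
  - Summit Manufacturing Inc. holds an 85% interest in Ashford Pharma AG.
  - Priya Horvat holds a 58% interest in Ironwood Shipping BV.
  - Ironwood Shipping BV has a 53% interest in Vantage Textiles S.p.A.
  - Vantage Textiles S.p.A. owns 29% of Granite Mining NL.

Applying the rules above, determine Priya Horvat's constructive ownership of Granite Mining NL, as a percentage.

31.1625%

By parent–child attribution (R3), Priya Horvat is treated as also owning Niko Horvat's interest in Ironwood Shipping BV, giving 58% + 17% = 75%.
By parent–child attribution (R3), Priya Horvat is treated as also owning Niko Horvat's interest in Summit Manufacturing Inc, giving 26% + 29% = 55%.
Chain via Ironwood Shipping BV → Vantage Textiles S.p.A. (R2): 75% × 53% × 29% = 11.5275% of Granite Mining NL.
Chain via Summit Manufacturing Inc. → Ashford Pharma AG (R2): 55% × 85% × 42% = 19.635% of Granite Mining NL.
Aggregating (R1): 11.5275% + 19.635% = 31.1625%.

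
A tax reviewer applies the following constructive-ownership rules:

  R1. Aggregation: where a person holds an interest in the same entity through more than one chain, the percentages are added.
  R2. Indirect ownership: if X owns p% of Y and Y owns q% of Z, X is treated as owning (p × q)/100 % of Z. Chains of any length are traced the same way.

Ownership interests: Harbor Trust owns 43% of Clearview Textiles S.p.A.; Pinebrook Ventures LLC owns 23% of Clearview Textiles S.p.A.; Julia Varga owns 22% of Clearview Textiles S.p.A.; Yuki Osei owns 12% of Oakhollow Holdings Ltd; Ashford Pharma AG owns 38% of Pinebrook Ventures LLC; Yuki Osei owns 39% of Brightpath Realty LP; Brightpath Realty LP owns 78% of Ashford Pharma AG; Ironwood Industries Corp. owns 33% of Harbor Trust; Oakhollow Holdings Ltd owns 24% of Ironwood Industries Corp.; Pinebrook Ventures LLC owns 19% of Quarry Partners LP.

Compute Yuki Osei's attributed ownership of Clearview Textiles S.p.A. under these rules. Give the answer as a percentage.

Chain via Oakhollow Holdings Ltd → Ironwood Industries Corp. → Harbor Trust (R2): 12% × 24% × 33% × 43% = 0.408672% of Clearview Textiles S.p.A.
Chain via Brightpath Realty LP → Ashford Pharma AG → Pinebrook Ventures LLC (R2): 39% × 78% × 38% × 23% = 2.658708% of Clearview Textiles S.p.A.
Aggregating (R1): 0.408672% + 2.658708% = 3.06738%.

3.06738%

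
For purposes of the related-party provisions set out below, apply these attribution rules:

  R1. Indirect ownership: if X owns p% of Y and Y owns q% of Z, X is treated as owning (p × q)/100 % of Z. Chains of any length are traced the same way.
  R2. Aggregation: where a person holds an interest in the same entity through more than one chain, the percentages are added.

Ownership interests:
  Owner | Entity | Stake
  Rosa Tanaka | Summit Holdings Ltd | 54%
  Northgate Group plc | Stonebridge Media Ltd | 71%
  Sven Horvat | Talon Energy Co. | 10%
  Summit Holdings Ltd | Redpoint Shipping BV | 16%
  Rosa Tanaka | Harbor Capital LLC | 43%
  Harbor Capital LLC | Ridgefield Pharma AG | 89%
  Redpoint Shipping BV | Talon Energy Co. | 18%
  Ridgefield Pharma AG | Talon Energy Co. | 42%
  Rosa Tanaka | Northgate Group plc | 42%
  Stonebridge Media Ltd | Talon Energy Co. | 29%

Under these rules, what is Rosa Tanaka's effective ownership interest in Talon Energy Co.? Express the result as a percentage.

Chain via Harbor Capital LLC → Ridgefield Pharma AG (R1): 43% × 89% × 42% = 16.0734% of Talon Energy Co.
Chain via Northgate Group plc → Stonebridge Media Ltd (R1): 42% × 71% × 29% = 8.6478% of Talon Energy Co.
Chain via Summit Holdings Ltd → Redpoint Shipping BV (R1): 54% × 16% × 18% = 1.5552% of Talon Energy Co.
Aggregating (R2): 16.0734% + 8.6478% + 1.5552% = 26.2764%.

26.2764%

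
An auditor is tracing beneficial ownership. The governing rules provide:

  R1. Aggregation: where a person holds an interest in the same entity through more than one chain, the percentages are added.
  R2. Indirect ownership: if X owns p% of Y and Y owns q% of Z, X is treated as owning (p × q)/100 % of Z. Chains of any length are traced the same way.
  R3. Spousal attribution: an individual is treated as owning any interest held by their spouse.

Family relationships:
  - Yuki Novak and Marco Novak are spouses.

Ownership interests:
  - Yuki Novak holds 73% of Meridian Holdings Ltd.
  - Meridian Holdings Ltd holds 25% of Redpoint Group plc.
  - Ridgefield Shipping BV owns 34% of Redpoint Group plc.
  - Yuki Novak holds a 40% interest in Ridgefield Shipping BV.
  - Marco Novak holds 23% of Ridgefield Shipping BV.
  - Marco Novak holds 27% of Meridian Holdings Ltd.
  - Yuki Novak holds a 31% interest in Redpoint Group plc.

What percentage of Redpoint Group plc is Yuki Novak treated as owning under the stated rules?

77.42%

By spousal attribution (R3), Yuki Novak is treated as also owning Marco Novak's interest in Ridgefield Shipping BV, giving 40% + 23% = 63%.
By spousal attribution (R3), Yuki Novak is treated as also owning Marco Novak's interest in Meridian Holdings Ltd, giving 73% + 27% = 100%.
Chain via Ridgefield Shipping BV (R2): 63% × 34% = 21.42% of Redpoint Group plc.
Chain via Meridian Holdings Ltd (R2): 100% × 25% = 25% of Redpoint Group plc.
Direct interest in Redpoint Group plc: 31%.
Aggregating (R1): 21.42% + 25% + 31% = 77.42%.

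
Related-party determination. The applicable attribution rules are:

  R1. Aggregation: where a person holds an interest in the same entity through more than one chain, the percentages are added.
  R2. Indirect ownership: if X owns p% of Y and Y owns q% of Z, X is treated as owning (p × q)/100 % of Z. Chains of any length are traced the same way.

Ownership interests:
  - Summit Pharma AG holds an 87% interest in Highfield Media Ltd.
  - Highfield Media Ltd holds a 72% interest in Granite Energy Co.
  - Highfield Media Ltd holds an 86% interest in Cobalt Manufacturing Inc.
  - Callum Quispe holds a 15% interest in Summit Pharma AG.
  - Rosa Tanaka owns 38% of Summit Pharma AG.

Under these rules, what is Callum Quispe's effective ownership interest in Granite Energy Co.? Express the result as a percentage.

Chain via Summit Pharma AG → Highfield Media Ltd (R2): 15% × 87% × 72% = 9.396% of Granite Energy Co.

9.396%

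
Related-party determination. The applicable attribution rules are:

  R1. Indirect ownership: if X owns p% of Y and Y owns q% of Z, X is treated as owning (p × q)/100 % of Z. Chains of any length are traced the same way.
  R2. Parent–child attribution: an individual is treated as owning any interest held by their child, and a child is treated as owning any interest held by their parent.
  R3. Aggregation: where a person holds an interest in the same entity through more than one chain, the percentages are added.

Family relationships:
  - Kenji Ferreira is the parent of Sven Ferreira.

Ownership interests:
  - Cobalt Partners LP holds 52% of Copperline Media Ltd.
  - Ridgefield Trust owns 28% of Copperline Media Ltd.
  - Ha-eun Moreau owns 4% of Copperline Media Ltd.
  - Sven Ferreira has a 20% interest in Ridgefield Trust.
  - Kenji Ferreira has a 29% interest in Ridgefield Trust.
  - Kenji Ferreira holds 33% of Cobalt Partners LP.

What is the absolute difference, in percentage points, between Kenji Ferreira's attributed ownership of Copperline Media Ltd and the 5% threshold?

By parent–child attribution (R2), Kenji Ferreira is treated as also owning Sven Ferreira's interest in Ridgefield Trust, giving 29% + 20% = 49%.
Chain via Ridgefield Trust (R1): 49% × 28% = 13.72% of Copperline Media Ltd.
Chain via Cobalt Partners LP (R1): 33% × 52% = 17.16% of Copperline Media Ltd.
Aggregating (R3): 13.72% + 17.16% = 30.88%.
30.88% exceeds the 5% threshold by 25.88 percentage points.

25.88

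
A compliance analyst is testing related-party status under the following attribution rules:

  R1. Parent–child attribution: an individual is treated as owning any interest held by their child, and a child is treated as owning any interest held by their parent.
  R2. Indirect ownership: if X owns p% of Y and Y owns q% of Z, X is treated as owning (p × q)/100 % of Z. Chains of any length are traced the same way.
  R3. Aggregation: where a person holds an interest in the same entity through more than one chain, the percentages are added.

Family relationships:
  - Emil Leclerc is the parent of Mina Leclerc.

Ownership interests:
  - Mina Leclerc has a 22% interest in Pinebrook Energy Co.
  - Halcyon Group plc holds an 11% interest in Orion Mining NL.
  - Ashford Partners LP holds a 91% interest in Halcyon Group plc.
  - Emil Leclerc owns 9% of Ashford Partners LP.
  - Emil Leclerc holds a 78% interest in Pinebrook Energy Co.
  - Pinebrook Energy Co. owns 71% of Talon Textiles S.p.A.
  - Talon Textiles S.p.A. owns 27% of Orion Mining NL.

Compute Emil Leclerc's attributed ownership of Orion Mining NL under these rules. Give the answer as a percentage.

By parent–child attribution (R1), Emil Leclerc is treated as also owning Mina Leclerc's interest in Pinebrook Energy Co, giving 78% + 22% = 100%.
Chain via Pinebrook Energy Co. → Talon Textiles S.p.A. (R2): 100% × 71% × 27% = 19.17% of Orion Mining NL.
Chain via Ashford Partners LP → Halcyon Group plc (R2): 9% × 91% × 11% = 0.9009% of Orion Mining NL.
Aggregating (R3): 19.17% + 0.9009% = 20.0709%.

20.0709%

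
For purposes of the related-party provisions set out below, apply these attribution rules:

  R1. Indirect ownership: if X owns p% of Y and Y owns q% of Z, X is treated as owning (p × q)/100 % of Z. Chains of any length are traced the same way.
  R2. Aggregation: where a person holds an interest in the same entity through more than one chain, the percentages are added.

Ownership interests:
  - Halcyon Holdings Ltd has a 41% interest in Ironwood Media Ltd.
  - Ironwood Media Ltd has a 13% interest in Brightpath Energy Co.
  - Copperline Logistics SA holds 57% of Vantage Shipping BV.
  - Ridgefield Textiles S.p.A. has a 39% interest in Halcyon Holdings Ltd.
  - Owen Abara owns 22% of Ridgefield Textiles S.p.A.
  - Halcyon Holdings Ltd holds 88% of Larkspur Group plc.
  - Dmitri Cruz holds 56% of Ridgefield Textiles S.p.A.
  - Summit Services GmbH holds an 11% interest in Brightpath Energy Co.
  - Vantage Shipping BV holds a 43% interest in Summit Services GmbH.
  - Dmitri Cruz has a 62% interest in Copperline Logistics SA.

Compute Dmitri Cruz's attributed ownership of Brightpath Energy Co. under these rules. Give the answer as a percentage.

2.835654%

Chain via Copperline Logistics SA → Vantage Shipping BV → Summit Services GmbH (R1): 62% × 57% × 43% × 11% = 1.671582% of Brightpath Energy Co.
Chain via Ridgefield Textiles S.p.A. → Halcyon Holdings Ltd → Ironwood Media Ltd (R1): 56% × 39% × 41% × 13% = 1.164072% of Brightpath Energy Co.
Aggregating (R2): 1.671582% + 1.164072% = 2.835654%.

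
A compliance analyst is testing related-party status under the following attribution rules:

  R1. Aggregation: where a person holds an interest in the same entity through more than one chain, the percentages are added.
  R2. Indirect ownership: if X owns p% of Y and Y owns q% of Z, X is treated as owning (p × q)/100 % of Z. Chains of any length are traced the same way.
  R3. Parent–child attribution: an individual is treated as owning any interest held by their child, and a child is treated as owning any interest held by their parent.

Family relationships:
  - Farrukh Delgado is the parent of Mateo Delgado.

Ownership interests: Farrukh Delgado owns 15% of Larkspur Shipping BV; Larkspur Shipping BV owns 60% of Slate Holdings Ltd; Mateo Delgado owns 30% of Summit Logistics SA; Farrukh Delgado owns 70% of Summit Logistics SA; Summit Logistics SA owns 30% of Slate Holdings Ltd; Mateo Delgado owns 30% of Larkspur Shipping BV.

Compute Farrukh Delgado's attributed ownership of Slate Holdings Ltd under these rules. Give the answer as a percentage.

By parent–child attribution (R3), Farrukh Delgado is treated as also owning Mateo Delgado's interest in Summit Logistics SA, giving 70% + 30% = 100%.
By parent–child attribution (R3), Farrukh Delgado is treated as also owning Mateo Delgado's interest in Larkspur Shipping BV, giving 15% + 30% = 45%.
Chain via Summit Logistics SA (R2): 100% × 30% = 30% of Slate Holdings Ltd.
Chain via Larkspur Shipping BV (R2): 45% × 60% = 27% of Slate Holdings Ltd.
Aggregating (R1): 30% + 27% = 57%.

57%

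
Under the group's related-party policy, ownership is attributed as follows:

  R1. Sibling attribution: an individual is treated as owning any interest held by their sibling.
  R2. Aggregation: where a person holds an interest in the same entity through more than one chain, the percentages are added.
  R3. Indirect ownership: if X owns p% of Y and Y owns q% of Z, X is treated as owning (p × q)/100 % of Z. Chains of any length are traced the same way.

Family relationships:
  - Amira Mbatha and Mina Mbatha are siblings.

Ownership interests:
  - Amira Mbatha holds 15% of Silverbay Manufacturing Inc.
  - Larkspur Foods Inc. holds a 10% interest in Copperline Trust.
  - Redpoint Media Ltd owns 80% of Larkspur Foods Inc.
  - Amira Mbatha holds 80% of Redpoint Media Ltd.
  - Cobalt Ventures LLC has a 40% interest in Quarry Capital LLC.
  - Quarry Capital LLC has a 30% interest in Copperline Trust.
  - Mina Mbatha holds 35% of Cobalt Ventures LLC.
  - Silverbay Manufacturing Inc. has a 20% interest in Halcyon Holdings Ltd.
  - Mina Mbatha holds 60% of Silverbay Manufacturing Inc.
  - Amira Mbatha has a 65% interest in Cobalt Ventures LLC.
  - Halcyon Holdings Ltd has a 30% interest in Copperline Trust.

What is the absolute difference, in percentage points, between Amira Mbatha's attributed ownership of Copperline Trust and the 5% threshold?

By sibling attribution (R1), Amira Mbatha is treated as also owning Mina Mbatha's interest in Silverbay Manufacturing Inc, giving 15% + 60% = 75%.
By sibling attribution (R1), Amira Mbatha is treated as also owning Mina Mbatha's interest in Cobalt Ventures LLC, giving 65% + 35% = 100%.
Chain via Silverbay Manufacturing Inc. → Halcyon Holdings Ltd (R3): 75% × 20% × 30% = 4.5% of Copperline Trust.
Chain via Cobalt Ventures LLC → Quarry Capital LLC (R3): 100% × 40% × 30% = 12% of Copperline Trust.
Chain via Redpoint Media Ltd → Larkspur Foods Inc. (R3): 80% × 80% × 10% = 6.4% of Copperline Trust.
Aggregating (R2): 4.5% + 12% + 6.4% = 22.9%.
22.9% exceeds the 5% threshold by 17.9 percentage points.

17.9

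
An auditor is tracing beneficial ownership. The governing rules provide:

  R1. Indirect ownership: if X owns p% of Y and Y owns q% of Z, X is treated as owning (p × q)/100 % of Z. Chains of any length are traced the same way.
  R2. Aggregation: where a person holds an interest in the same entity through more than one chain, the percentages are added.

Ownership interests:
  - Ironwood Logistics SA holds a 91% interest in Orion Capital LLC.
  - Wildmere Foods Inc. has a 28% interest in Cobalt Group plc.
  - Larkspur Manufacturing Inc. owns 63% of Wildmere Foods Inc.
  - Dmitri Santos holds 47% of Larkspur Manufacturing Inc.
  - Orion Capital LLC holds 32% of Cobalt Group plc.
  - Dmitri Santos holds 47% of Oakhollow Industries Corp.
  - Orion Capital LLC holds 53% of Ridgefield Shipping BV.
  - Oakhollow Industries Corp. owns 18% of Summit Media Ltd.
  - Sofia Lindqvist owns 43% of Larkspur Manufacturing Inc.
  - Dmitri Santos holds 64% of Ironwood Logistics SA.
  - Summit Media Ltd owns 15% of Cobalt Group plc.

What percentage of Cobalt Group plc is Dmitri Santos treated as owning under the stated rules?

Chain via Larkspur Manufacturing Inc. → Wildmere Foods Inc. (R1): 47% × 63% × 28% = 8.2908% of Cobalt Group plc.
Chain via Ironwood Logistics SA → Orion Capital LLC (R1): 64% × 91% × 32% = 18.6368% of Cobalt Group plc.
Chain via Oakhollow Industries Corp. → Summit Media Ltd (R1): 47% × 18% × 15% = 1.269% of Cobalt Group plc.
Aggregating (R2): 8.2908% + 18.6368% + 1.269% = 28.1966%.

28.1966%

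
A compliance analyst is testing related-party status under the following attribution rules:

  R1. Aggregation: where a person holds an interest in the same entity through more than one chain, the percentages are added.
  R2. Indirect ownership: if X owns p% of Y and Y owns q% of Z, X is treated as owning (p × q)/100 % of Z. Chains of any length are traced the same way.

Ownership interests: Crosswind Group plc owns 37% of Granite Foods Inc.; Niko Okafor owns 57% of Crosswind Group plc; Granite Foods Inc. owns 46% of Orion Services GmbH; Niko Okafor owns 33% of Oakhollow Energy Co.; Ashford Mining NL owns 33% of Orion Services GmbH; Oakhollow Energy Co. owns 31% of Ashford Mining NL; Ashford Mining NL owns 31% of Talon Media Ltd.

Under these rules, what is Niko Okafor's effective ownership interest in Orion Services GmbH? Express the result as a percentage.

Chain via Crosswind Group plc → Granite Foods Inc. (R2): 57% × 37% × 46% = 9.7014% of Orion Services GmbH.
Chain via Oakhollow Energy Co. → Ashford Mining NL (R2): 33% × 31% × 33% = 3.3759% of Orion Services GmbH.
Aggregating (R1): 9.7014% + 3.3759% = 13.0773%.

13.0773%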